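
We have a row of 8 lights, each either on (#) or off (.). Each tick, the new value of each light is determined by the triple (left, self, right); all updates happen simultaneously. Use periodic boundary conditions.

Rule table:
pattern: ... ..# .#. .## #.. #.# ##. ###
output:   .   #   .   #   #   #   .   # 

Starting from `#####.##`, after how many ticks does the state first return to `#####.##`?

####.###
###.####
##.#####
#.######
.#######
#######.
######.#
#####.##

8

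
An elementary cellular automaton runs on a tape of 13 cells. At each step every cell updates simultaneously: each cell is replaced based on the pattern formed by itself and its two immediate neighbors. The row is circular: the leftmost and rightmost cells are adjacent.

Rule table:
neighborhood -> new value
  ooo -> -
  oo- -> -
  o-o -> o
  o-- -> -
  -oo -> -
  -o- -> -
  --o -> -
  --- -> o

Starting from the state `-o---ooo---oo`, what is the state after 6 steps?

o--o-----o---
-----ooo---o-
oooo-----o---
-----ooo---o-  (repeats step 2; period 2)
step 6: -----ooo---o-

-----ooo---o-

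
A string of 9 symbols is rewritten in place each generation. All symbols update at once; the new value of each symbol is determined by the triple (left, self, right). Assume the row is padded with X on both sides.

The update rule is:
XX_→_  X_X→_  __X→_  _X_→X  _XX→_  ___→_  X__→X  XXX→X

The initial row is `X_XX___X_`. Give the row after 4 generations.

____X__X_
X___XX_X_
_X_____X_
_XX____X_

_XX____X_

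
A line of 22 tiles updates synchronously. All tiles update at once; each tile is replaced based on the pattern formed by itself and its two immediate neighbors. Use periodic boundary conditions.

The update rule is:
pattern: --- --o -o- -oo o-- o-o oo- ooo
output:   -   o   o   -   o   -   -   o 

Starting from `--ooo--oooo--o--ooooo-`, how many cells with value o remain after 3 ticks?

-o-o-oo-oo-ooooo-ooo-o
-o-o--------ooo---o--o
-o-oo------o-o-o-ooooo
count of o: 11

11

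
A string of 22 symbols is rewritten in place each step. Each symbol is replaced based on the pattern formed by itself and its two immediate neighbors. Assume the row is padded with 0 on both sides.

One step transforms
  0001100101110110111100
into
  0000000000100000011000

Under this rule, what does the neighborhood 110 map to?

0

At position 4 the neighborhood is 110; the next row has 0 there.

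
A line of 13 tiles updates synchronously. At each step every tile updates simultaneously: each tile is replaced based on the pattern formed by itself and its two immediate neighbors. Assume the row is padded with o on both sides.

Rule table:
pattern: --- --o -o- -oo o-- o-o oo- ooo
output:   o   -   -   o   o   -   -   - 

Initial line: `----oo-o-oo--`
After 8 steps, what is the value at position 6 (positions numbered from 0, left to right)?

o

step 1: ooo-o----o-o-
step 2: -----ooo-----
step 3: oooo-o--oooo-
step 4: ------o-o----
step 5: ooooo----ooo-
step 6: -----ooo-o---
step 7: oooo-o----oo-
step 8: ------ooo-o--
position 6 holds o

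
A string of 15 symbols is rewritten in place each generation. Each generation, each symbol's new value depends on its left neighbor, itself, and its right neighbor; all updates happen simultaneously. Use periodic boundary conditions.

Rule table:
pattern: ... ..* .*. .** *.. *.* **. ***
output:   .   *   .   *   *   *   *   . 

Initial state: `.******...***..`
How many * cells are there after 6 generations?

generation 1: **....**.**.**.
generation 2: ***..**********
generation 3: ..****.........
generation 4: .**..**........
generation 5: ********.......
generation 6: *......**.....*
count of *: 4

4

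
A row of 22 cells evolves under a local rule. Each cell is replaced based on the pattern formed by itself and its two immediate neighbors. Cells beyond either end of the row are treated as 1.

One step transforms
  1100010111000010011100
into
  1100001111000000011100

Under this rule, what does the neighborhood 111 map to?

1

At position 0 the neighborhood is 111; the next row has 1 there.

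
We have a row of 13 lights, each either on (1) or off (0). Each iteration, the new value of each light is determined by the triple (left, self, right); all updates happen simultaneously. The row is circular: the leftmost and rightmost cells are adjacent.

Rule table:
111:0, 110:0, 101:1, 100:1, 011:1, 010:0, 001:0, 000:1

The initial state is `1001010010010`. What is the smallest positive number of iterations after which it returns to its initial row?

13

0100101001001
1010010100100
0101001010010
0010100101001
1001010010100
0100101001010
0010010100101
1001001010010
0100100101001
1010010010100
0101001001010
0010100100101
1001010010010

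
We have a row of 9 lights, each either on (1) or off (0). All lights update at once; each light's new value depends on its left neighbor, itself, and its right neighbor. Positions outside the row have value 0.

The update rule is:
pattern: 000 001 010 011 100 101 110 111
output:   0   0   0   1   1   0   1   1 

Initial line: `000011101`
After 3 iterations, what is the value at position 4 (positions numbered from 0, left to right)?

1

iteration 1: 000011100
iteration 2: 000011110
iteration 3: 000011111
position 4 holds 1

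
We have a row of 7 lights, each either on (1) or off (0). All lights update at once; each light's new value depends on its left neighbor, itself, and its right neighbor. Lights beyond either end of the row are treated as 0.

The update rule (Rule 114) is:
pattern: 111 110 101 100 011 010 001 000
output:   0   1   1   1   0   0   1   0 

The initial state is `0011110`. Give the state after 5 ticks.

0101010

0100011
1010101
0101010
1010101  (repeats tick 2; period 2)
tick 5: 0101010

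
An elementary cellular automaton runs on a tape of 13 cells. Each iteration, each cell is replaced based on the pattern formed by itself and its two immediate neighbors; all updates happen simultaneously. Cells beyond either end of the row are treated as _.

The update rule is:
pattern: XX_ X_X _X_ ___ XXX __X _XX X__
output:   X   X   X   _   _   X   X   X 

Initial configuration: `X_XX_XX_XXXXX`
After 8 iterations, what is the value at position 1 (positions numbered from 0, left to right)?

X

XXXXXXXXX___X
X_______XX_XX
XX_____XXXXXX
XXX___XX____X
X_XX_XXXX__XX
XXXXXX__XXXXX
X____XXXX___X
XX__XX__XX_XX
position 1 holds X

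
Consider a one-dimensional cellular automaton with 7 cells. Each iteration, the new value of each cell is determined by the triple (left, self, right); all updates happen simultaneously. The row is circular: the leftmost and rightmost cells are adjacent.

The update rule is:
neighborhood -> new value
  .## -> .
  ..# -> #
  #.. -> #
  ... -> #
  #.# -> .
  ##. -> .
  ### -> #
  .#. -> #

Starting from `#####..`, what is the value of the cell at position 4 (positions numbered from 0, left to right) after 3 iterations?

.###.##
..#....
#######
position 4 holds #

#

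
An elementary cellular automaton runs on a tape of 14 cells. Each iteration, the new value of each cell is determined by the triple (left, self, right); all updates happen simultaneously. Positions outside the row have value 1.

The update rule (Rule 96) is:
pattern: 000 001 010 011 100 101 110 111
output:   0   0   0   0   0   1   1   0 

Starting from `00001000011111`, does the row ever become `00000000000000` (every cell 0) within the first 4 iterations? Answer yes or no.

yes

00000000000000
all cells are 0 at iteration 1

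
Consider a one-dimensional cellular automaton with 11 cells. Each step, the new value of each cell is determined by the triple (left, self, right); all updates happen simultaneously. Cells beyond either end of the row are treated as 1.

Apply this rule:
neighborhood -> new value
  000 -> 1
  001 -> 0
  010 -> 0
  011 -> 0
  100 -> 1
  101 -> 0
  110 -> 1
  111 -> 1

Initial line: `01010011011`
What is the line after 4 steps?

00001001001
11100100100
11110010010
11111001000

11111001000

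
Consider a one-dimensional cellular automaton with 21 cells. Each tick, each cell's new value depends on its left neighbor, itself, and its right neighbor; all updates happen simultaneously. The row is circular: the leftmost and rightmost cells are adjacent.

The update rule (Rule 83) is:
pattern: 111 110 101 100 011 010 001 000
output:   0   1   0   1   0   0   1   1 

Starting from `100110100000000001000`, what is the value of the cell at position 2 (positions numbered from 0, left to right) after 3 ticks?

tick 1: 011010011111111110111
tick 2: 001001100000000010001
tick 3: 110110111111111101110
position 2 holds 0

0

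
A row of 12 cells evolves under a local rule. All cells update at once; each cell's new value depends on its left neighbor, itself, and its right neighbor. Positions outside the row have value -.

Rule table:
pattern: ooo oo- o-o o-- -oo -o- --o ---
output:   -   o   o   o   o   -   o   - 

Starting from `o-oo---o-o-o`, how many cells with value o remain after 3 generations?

9

-oooo-o-o-o-
oo--oo-o-o-o
ooooooo-o-o-
count of o: 9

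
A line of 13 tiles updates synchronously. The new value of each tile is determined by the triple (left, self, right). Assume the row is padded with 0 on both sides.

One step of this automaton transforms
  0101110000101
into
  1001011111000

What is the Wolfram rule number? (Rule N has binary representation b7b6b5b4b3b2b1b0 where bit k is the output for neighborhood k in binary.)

91

position 4: 111 → 0  (bit 7 = 0)
position 5: 110 → 1  (bit 6 = 1)
position 2: 101 → 0  (bit 5 = 0)
position 6: 100 → 1  (bit 4 = 1)
position 3: 011 → 1  (bit 3 = 1)
position 1: 010 → 0  (bit 2 = 0)
position 0: 001 → 1  (bit 1 = 1)
position 7: 000 → 1  (bit 0 = 1)
bits b7..b0 = 01011011 = 91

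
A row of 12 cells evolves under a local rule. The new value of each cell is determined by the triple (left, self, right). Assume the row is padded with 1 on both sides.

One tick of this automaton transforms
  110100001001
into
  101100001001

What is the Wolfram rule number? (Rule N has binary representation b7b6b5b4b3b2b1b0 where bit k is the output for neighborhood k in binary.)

position 0: 111 → 1  (bit 7 = 1)
position 1: 110 → 0  (bit 6 = 0)
position 2: 101 → 1  (bit 5 = 1)
position 4: 100 → 0  (bit 4 = 0)
position 11: 011 → 1  (bit 3 = 1)
position 3: 010 → 1  (bit 2 = 1)
position 7: 001 → 0  (bit 1 = 0)
position 5: 000 → 0  (bit 0 = 0)
bits b7..b0 = 10101100 = 172

172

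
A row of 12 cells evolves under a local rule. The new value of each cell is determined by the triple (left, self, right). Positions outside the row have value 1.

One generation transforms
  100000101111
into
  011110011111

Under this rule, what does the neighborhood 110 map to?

0

At position 0 the neighborhood is 110; the next row has 0 there.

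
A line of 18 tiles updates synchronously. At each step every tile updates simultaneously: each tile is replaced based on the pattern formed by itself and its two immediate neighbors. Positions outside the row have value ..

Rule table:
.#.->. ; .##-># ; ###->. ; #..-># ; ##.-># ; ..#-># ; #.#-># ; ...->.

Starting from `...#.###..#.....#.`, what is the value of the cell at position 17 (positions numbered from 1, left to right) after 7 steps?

.

..#.##.###.#...#.#
.#.#####.##.#.#.#.
#.##...#####.#.#.#
.####.##...##.#.#.
##..#####.####.#.#
#####...###..##.#.
#...##.##.######.#
position 17 holds .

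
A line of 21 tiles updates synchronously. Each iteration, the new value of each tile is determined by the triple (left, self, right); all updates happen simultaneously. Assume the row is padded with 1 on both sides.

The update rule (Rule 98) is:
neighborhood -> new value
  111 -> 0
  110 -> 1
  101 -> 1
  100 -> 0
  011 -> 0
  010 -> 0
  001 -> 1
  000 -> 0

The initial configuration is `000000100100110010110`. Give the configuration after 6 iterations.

100100101010101001010

000001001001010101011
000010010010101010100
000100100101010101001
001001001010101010010
010010010101010100101
100100101010101001010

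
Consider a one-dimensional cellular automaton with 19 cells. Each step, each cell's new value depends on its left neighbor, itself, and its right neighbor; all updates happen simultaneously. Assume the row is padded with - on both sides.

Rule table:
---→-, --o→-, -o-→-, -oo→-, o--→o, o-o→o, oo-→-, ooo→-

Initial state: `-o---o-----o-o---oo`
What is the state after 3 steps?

--o---o-----o-o----
---o---o-----o-o---
----o---o-----o-o--

----o---o-----o-o--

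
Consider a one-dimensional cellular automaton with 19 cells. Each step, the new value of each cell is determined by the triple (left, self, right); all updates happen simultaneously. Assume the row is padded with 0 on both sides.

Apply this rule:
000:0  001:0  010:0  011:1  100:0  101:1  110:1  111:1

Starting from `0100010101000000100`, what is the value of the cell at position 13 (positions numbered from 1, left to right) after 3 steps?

0

0000001010000000000
0000000100000000000
0000000000000000000
position 13 holds 0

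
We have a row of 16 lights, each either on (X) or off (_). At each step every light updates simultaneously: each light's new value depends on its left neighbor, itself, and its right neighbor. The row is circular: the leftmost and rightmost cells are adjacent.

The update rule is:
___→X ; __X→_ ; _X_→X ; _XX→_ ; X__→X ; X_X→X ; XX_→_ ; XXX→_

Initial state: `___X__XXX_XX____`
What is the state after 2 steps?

__X__XXX_XX_____

XX_XX____X__XXXX
__X__XXX_XX_____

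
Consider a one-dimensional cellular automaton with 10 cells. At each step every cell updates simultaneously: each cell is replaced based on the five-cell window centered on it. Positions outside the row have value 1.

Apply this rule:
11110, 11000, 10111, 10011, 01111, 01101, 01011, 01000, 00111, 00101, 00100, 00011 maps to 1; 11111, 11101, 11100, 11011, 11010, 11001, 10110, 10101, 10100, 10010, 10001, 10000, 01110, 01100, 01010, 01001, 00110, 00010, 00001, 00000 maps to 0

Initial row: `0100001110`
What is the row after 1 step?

0010011000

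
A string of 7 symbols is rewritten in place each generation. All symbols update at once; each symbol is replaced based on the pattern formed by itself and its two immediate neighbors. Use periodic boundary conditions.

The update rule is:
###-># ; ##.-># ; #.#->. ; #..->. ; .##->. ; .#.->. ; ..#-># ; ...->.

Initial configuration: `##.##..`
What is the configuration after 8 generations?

....#..

.#..#.#
...#...
..#....
.#.....
#......
......#
.....#.
....#..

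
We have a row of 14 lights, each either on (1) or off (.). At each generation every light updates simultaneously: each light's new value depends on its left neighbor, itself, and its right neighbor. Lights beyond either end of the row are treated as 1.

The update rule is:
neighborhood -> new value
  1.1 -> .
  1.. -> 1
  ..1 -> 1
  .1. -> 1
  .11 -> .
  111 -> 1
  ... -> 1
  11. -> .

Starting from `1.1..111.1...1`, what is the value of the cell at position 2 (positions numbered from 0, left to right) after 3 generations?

..111.1..1111.
11.1..111.11..
1..111.1....11
position 2 holds .

.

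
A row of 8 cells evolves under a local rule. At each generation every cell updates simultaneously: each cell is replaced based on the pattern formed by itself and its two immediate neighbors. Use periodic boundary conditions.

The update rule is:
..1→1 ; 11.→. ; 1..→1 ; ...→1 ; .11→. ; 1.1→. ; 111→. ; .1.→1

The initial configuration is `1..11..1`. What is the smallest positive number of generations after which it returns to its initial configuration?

2

.11..11.
1..11..1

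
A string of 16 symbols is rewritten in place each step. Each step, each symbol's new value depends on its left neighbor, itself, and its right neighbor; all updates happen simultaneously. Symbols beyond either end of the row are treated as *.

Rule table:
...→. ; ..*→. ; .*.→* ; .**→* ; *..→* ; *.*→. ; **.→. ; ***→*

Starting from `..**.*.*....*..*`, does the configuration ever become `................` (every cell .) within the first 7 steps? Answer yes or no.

*.*..*.**...**.*
..**.*.*.*..*..*
*.*..*.*.**.**.*
..**.*.*.*..*..*  (repeats step 2; period 2)
step 7: *.*..*.*.**.**.*
step 7 is *.*..*.*.**.**.*, still not uniform .

no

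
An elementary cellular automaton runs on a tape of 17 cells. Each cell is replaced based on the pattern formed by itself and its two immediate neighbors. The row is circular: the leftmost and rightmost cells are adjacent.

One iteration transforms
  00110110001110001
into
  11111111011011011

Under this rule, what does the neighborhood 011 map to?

1

At position 2 the neighborhood is 011; the next row has 1 there.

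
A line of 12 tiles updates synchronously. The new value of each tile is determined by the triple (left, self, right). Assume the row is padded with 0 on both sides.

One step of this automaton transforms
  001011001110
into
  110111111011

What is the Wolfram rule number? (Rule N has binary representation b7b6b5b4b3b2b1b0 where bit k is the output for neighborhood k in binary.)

position 9: 111 → 0  (bit 7 = 0)
position 5: 110 → 1  (bit 6 = 1)
position 3: 101 → 1  (bit 5 = 1)
position 6: 100 → 1  (bit 4 = 1)
position 4: 011 → 1  (bit 3 = 1)
position 2: 010 → 0  (bit 2 = 0)
position 1: 001 → 1  (bit 1 = 1)
position 0: 000 → 1  (bit 0 = 1)
bits b7..b0 = 01111011 = 123

123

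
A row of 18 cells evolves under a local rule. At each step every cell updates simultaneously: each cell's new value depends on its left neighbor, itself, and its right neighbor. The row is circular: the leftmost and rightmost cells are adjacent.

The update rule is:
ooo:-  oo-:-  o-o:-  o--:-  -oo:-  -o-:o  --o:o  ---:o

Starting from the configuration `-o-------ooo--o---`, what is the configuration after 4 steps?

step 1: oo-oooooo----oo-oo
step 2: ----------ooo-----
step 3: oooooooooo----oooo
step 4: -----------ooo----

-----------ooo----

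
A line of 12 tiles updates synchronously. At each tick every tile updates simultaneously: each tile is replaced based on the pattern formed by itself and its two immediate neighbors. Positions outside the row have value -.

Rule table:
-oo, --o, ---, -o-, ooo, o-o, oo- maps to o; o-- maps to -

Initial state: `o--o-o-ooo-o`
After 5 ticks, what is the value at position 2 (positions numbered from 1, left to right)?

o

tick 1: o-oooooooooo
tick 2: oooooooooooo
tick 3: oooooooooooo  (fixed point — unchanged through tick 5)
position 2 holds o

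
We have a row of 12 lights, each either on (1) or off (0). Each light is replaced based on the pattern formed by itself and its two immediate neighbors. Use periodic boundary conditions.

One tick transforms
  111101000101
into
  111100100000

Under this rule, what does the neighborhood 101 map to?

At position 4 the neighborhood is 101; the next row has 0 there.

0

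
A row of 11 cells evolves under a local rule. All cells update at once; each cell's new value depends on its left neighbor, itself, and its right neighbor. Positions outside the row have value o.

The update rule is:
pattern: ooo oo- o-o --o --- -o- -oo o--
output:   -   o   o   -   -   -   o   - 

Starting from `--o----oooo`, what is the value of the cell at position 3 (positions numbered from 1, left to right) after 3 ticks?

tick 1: -------o---
tick 2: -----------
tick 3: -----------
position 3 holds -

-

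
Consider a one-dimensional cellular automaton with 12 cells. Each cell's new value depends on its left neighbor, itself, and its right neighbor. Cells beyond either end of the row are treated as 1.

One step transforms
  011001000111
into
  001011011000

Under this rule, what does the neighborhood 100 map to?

At position 3 the neighborhood is 100; the next row has 0 there.

0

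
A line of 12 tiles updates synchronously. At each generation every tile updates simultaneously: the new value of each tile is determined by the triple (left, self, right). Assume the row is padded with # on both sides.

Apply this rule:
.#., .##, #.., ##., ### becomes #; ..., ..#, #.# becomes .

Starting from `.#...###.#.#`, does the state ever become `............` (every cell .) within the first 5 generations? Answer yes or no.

generation 1: .##..###.#.#
generation 2: .###.###.#.#
generation 3: .###.###.#.#  (fixed point — unchanged through generation 5)
generation 5 is .###.###.#.#, still not uniform .

no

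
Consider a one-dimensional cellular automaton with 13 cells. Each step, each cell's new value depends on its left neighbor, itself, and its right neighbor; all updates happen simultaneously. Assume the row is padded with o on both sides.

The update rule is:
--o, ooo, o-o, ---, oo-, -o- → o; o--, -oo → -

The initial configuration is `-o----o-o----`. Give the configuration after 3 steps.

oo-oooooo-ooo
ooo-oooooo-oo
oooo-oooooo-o

oooo-oooooo-o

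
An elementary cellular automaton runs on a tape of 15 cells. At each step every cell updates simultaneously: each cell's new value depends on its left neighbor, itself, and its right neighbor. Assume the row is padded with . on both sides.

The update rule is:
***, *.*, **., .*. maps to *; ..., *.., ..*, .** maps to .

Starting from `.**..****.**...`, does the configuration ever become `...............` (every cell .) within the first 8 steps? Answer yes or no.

no

..*...****.*...
..*....*****...
..*.....****...
..*......***...
..*.......**...
..*........*...
..*........*...  (fixed point — unchanged through step 8)
step 8 is ..*........*..., still not uniform .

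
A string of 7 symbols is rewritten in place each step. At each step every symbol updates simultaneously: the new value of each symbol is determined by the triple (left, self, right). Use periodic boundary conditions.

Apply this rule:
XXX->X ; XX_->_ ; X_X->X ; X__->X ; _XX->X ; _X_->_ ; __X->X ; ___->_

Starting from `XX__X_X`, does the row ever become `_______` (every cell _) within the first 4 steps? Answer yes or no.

step 1: X_XX_XX
step 2: _XX_XXX
step 3: XX_XXX_
step 4: X_XXX_X
step 4 is X_XXX_X, still not uniform _

no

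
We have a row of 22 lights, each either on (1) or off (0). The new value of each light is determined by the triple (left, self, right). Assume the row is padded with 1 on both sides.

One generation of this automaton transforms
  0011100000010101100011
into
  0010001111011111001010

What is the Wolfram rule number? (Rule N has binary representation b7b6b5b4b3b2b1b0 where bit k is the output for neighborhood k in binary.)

45

position 3: 111 → 0  (bit 7 = 0)
position 4: 110 → 0  (bit 6 = 0)
position 12: 101 → 1  (bit 5 = 1)
position 0: 100 → 0  (bit 4 = 0)
position 2: 011 → 1  (bit 3 = 1)
position 11: 010 → 1  (bit 2 = 1)
position 1: 001 → 0  (bit 1 = 0)
position 6: 000 → 1  (bit 0 = 1)
bits b7..b0 = 00101101 = 45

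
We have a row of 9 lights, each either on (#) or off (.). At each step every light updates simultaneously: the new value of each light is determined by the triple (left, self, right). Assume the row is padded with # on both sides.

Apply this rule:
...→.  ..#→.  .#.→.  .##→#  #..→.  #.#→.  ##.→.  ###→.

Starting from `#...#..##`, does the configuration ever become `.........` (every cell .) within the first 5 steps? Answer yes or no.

yes

.......#.
.........
all cells are . at step 2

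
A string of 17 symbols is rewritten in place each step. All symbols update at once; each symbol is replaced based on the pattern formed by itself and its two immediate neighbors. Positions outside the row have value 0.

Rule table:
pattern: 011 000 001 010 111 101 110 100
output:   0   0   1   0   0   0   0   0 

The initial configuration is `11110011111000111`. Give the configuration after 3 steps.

00010000000100000

00000100000001000
00001000000010000
00010000000100000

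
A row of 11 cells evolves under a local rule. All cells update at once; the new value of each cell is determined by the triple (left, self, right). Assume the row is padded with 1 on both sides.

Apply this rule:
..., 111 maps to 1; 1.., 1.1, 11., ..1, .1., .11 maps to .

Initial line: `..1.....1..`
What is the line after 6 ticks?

...11111...

....111....
.11..1..11.
...........
.111111111.
..1111111..
...11111...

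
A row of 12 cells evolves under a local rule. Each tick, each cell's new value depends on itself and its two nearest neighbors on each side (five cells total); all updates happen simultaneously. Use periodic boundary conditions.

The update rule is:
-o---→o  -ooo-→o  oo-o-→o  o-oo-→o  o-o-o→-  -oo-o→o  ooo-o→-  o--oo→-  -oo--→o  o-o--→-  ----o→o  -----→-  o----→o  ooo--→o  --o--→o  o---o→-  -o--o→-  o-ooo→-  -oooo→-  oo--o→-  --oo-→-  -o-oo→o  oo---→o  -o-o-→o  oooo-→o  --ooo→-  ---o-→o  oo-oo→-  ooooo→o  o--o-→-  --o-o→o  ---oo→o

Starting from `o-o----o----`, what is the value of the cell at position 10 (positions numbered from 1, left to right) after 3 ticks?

tick 1: oo-ooooooooo
tick 2: o----ooooooo
tick 3: ooooo--ooooo
position 10 holds o

o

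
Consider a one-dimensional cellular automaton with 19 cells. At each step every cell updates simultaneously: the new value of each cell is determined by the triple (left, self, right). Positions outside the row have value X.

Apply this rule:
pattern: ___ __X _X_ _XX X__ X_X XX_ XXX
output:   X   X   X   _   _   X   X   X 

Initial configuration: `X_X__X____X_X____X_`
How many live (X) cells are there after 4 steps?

16

step 1: XXX_XX_XXXXXX_XXXXX
step 2: XXXX_XX_XXXXXX_XXXX
step 3: XXXXX_XX_XXXXXX_XXX
step 4: XXXXXX_XX_XXXXXX_XX
count of X: 16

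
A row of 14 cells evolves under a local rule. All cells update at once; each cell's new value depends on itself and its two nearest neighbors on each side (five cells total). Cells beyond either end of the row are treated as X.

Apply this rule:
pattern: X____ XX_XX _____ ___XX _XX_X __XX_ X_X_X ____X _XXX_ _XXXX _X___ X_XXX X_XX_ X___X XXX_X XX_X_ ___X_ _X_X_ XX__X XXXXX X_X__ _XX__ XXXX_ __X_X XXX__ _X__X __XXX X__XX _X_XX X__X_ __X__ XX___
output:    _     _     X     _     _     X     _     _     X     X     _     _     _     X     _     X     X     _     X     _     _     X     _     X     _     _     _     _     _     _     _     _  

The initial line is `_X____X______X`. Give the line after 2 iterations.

iteration 1: X____X___XX___
iteration 2: ____X__X_XX_X_

____X__X_XX_X_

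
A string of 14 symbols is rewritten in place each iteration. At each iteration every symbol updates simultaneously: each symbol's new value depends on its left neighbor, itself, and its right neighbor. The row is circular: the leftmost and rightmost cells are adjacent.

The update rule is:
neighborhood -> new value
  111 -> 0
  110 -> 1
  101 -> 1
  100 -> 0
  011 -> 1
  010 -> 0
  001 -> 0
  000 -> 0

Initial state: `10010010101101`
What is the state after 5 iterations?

iteration 1: 10000001011111
iteration 2: 10000000110000
iteration 3: 00000000110000
iteration 4: 00000000110000  (fixed point — unchanged through iteration 5)

00000000110000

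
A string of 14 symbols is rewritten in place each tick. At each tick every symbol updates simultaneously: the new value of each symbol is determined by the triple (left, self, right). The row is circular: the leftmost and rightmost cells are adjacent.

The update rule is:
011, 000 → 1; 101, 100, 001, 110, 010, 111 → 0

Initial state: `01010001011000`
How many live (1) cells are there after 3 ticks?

4

00000100010011
01110001000010
01000100011000
count of 1: 4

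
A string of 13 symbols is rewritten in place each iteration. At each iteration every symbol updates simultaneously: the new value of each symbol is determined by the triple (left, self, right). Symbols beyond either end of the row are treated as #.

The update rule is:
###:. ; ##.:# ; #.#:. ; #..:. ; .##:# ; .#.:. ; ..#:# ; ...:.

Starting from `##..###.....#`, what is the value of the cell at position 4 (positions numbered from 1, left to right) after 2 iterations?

.#.##.#....##
...##.....##.
position 4 holds #

#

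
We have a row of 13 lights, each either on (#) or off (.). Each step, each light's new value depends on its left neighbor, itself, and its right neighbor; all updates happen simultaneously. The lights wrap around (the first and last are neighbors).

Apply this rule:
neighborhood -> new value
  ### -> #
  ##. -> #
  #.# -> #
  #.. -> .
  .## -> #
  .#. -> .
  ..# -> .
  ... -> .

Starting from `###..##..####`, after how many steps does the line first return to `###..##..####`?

1

step 1: ###..##..####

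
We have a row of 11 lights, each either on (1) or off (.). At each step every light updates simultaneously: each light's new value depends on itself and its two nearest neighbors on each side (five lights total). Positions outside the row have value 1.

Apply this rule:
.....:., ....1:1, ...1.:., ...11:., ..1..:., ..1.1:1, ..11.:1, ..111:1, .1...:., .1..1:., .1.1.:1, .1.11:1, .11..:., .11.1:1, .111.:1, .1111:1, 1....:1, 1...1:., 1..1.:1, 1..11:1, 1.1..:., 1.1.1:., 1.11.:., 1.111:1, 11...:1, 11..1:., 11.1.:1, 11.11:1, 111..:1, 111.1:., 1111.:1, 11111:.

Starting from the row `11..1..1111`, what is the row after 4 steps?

step 1: 11.1..111..
step 2: 1.1..1111.1
step 3: .1..1111.11
step 4: 1..1111.111

1..1111.111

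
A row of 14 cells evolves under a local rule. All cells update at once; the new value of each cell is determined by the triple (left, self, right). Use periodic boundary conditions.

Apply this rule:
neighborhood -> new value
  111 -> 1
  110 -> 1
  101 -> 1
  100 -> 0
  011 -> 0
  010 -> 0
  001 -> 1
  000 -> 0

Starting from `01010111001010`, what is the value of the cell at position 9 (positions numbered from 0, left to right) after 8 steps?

10101011010100
01010101101001
10101010110010
01010101010101
10101010101010
01010101010101  (repeats step 4; period 2)
step 8: 01010101010101
position 9 holds 1

1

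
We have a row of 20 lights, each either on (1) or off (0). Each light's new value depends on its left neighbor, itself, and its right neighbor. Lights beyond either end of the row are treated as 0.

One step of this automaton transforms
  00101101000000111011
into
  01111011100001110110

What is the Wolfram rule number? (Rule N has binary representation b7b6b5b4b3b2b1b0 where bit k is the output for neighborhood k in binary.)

190

position 15: 111 → 1  (bit 7 = 1)
position 5: 110 → 0  (bit 6 = 0)
position 3: 101 → 1  (bit 5 = 1)
position 8: 100 → 1  (bit 4 = 1)
position 4: 011 → 1  (bit 3 = 1)
position 2: 010 → 1  (bit 2 = 1)
position 1: 001 → 1  (bit 1 = 1)
position 0: 000 → 0  (bit 0 = 0)
bits b7..b0 = 10111110 = 190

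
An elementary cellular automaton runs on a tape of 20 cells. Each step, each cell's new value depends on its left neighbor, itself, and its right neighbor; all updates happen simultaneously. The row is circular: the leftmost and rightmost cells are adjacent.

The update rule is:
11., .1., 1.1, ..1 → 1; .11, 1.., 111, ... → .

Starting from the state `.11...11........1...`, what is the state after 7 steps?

..1....1.11111.11..1

step 1: 1.1..1.1.......11...
step 2: 111.1111......1.1..1
step 3: ..11...1.....1111.1.
step 4: .1.1..11....1...111.
step 5: 1111.1.1...11..1..1.
step 6: ...11111..1.1.11.111
step 7: ..1....1.11111.11..1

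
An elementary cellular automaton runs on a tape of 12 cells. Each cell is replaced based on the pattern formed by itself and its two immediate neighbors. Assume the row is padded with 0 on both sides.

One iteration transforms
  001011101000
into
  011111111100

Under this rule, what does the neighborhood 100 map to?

At position 9 the neighborhood is 100; the next row has 1 there.

1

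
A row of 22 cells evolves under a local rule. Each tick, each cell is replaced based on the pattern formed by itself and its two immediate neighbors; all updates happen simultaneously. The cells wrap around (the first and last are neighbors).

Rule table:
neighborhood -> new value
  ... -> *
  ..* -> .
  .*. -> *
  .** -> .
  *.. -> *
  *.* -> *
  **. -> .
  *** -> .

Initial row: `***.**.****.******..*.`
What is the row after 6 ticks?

...*..*....*......*.**
**.**.****.******.**..
..*..*....*......*..*.
*.**.****.******.**.**
.*..*....*......*..*..
.**.****.******.**.***

.**.****.******.**.***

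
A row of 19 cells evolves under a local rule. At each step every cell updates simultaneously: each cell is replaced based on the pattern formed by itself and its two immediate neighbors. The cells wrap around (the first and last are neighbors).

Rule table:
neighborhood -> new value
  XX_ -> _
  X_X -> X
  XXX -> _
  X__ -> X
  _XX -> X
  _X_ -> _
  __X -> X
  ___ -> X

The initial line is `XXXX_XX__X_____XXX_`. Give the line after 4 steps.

X_XXXX_XX_XX_____XX

X___XX_XX_XXXXXX__X
_XXXX_XX_XX_____XXX
XX___XX_XX_XXXXXX__
X_XXXX_XX_XX_____XX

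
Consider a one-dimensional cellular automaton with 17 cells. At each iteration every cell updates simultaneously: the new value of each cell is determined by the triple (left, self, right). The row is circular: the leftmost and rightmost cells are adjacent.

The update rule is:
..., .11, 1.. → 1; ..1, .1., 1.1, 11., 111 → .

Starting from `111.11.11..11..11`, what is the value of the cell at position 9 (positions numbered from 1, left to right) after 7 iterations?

1

....1..1.1.1.1.1.
111..1..........1
...1..111111111.1
11..1.1..........
1.1....111111111.
...111.1.........
11.1....111111111
position 9 holds 1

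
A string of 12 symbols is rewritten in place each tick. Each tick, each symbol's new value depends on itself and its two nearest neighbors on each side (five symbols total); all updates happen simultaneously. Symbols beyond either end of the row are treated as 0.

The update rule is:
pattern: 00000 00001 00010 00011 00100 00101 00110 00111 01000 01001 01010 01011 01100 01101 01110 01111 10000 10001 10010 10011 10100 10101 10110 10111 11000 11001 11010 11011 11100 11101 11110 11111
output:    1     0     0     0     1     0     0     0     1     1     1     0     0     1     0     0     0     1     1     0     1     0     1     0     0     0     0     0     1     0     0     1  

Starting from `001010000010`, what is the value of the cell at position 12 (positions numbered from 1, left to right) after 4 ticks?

000111010011
100000011000
110110000001
010100011001
position 12 holds 1

1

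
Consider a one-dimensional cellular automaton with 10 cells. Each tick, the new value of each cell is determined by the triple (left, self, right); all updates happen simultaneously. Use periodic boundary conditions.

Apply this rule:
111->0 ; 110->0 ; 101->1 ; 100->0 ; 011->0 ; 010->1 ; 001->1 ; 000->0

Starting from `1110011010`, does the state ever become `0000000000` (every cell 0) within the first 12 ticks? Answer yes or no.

no

0000100111
0001101000
0010011000
0110100000
1001100000
1010000001
0110000010
1000000110
1000001001
0000011010
0000100110
0001101000
tick 12 is 0001101000, still not uniform 0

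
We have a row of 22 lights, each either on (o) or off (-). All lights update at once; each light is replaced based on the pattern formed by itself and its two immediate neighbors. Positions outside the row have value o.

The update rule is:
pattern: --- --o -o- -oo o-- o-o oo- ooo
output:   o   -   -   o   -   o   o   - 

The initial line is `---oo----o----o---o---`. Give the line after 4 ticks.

--o-oo-oooo--o----oo-o

-o-oo-oo---oo---o---o-
o-oooooo-o-oo-o---o--o
ooo----oo-oooo--o----o
--o-oo-oooo--o----oo-o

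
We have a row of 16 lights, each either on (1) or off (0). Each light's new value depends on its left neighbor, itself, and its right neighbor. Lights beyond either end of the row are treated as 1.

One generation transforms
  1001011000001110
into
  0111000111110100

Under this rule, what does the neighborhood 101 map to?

0

At position 4 the neighborhood is 101; the next row has 0 there.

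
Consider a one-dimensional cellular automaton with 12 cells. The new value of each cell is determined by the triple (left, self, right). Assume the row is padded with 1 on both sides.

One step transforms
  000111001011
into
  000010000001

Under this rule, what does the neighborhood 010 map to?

At position 8 the neighborhood is 010; the next row has 0 there.

0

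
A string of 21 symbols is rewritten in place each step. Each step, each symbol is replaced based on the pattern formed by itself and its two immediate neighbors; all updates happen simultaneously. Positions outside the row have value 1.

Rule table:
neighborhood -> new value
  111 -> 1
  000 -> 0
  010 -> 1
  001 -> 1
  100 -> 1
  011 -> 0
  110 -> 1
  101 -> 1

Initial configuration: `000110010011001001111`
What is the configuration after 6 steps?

101011111101111110111
111101111110111111011
111110111111011111101
111111011111101111110
111111101111110111111
111111110111111011111

111111110111111011111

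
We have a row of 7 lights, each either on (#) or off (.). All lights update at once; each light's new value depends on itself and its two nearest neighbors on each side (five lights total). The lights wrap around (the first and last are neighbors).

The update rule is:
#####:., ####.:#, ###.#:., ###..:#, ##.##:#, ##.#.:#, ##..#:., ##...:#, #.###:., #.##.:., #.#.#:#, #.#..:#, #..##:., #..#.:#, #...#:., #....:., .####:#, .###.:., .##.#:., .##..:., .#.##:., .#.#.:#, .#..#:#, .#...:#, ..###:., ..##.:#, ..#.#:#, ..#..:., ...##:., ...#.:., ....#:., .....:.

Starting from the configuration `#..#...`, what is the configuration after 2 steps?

.#.###.

step 1: .##.#..
step 2: .#.###.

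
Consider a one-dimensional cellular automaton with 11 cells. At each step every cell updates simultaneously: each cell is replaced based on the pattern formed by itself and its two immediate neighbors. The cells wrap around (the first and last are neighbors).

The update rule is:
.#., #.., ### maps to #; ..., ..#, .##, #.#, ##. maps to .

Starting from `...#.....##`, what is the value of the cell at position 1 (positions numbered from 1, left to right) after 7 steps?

.

#..##......
##...#.....
..#..##....
..##...#...
....#..##..
....##...#.
......#..##
position 1 holds .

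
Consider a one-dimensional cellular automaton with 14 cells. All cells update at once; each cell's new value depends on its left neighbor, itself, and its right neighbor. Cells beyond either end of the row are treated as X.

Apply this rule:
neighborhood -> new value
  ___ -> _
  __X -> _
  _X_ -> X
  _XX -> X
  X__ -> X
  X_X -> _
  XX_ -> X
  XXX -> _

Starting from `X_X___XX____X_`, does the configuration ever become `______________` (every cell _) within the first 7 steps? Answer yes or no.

no

X_XX__XXX___X_
X_XXX_X_XX__X_
X_X_X_X_XXX_X_
X_X_X_X_X_X_X_
X_X_X_X_X_X_X_  (fixed point — unchanged through step 7)
step 7 is X_X_X_X_X_X_X_, still not uniform _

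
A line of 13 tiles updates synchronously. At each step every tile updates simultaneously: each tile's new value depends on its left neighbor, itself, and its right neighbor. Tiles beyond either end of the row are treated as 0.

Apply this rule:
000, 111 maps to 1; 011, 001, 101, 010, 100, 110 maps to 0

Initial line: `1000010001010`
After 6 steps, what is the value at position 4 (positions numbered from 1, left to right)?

step 1: 0011000100000
step 2: 1000010001111
step 3: 0011000100110
step 4: 1000010000000
step 5: 0011000111111
step 6: 1000010011110
position 4 holds 0

0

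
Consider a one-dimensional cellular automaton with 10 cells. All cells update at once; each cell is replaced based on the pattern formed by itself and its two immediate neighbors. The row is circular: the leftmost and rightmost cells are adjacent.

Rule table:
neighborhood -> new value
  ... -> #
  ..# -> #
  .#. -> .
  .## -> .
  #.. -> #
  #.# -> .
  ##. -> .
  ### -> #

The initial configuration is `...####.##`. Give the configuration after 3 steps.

..####.##.

###.##....
.#....####
..####.##.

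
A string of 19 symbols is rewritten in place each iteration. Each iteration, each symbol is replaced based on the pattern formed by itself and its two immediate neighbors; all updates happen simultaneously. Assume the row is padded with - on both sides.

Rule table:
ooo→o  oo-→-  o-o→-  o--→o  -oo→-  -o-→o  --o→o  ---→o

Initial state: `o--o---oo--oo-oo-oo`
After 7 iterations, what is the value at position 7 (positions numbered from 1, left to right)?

iteration 1: ooooooo--oo--------
iteration 2: -ooooo-oo--oooooooo
iteration 3: o-ooo----oo-oooooo-
iteration 4: o--o-oooo----oooo-o
iteration 5: oooo--oo-oooo-oo--o
iteration 6: -oo-oo----oo----ooo
iteration 7: o-----oooo--oooo-o-
position 7 holds o

o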